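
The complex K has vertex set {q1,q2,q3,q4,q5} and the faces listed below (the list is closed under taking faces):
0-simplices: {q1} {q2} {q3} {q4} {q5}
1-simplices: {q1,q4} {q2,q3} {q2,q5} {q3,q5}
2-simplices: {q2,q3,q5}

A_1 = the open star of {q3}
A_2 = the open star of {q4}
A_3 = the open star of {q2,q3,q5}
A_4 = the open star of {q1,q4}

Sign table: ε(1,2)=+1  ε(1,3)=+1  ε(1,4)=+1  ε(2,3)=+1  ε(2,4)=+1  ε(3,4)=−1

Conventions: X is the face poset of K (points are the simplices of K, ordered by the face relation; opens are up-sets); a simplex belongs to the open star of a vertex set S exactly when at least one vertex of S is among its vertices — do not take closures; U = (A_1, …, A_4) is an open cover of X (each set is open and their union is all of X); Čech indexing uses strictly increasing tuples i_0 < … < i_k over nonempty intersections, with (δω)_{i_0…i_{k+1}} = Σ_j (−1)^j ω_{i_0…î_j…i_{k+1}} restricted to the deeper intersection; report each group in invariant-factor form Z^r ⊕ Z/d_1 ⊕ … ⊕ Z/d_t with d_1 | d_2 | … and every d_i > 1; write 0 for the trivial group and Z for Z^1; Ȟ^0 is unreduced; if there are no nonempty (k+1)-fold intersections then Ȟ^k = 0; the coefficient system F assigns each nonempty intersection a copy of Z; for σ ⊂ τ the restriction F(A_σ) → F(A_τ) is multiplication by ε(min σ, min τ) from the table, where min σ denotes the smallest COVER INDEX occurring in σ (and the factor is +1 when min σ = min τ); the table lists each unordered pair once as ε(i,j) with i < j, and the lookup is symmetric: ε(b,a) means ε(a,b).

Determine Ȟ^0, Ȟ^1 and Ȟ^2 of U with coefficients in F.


nerve of the cover:
  A1={{q3},{q2,q3},{q3,q5},{q2,q3,q5}} A2={{q4},{q1,q4}} A3={{q2},{q3},{q5},{q2,q3},{q2,q5},{q3,q5},{q2,q3,q5}} A4={{q1},{q4},{q1,q4}}
  A13={{q3},{q2,q3},{q3,q5},{q2,q3,q5}} A24={{q4},{q1,q4}}
C dims 4,2; δ0: rk 2, SNF 1^2
Ȟ^0 = (4 − 2) − 0 = 2, so Ȟ^0 ≅ Z^2
Ȟ^1 = (2 − 0) − 2 = 0, so Ȟ^1 ≅ 0
Ȟ^2 = (0 − 0) − 0 = 0, so Ȟ^2 ≅ 0

Ȟ^0 = Z^2,  Ȟ^1 = 0,  Ȟ^2 = 0


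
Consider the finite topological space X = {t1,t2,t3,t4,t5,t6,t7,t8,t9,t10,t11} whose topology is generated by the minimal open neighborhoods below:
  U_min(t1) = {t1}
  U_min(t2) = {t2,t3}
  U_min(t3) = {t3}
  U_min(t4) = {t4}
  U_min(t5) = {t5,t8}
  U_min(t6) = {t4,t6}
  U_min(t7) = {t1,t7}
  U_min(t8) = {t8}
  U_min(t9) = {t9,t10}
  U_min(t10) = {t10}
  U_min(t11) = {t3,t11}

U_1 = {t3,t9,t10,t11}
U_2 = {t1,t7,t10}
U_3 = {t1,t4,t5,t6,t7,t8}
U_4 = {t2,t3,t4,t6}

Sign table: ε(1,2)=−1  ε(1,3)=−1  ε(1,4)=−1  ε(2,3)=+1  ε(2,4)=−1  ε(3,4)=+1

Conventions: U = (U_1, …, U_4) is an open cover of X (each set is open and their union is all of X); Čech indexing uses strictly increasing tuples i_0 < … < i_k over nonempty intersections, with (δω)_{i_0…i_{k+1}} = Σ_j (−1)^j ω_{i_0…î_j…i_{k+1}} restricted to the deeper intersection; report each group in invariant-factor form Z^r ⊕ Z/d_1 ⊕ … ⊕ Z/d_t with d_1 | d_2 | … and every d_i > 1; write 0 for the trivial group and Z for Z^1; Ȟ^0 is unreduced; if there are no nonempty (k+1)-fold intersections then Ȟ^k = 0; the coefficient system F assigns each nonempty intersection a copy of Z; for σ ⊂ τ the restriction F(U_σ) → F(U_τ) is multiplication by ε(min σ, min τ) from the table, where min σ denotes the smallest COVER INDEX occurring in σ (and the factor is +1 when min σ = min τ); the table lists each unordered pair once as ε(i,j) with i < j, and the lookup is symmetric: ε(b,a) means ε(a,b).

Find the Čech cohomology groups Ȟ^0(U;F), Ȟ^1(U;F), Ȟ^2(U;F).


Ȟ^0 = Z; Ȟ^1 = Z; Ȟ^2 = 0

nerve simplices:
  U12={t10} U14={t3} U23={t1,t7} U34={t4,t6}
C dims 4,4; δ0: rk 3, SNF 1^3
degree 0: 4−3−0 = 1 → Ȟ^0 ≅ Z
degree 1: 4−0−3 = 1 → Ȟ^1 ≅ Z
degree 2: 0−0−0 = 0 → Ȟ^2 ≅ 0


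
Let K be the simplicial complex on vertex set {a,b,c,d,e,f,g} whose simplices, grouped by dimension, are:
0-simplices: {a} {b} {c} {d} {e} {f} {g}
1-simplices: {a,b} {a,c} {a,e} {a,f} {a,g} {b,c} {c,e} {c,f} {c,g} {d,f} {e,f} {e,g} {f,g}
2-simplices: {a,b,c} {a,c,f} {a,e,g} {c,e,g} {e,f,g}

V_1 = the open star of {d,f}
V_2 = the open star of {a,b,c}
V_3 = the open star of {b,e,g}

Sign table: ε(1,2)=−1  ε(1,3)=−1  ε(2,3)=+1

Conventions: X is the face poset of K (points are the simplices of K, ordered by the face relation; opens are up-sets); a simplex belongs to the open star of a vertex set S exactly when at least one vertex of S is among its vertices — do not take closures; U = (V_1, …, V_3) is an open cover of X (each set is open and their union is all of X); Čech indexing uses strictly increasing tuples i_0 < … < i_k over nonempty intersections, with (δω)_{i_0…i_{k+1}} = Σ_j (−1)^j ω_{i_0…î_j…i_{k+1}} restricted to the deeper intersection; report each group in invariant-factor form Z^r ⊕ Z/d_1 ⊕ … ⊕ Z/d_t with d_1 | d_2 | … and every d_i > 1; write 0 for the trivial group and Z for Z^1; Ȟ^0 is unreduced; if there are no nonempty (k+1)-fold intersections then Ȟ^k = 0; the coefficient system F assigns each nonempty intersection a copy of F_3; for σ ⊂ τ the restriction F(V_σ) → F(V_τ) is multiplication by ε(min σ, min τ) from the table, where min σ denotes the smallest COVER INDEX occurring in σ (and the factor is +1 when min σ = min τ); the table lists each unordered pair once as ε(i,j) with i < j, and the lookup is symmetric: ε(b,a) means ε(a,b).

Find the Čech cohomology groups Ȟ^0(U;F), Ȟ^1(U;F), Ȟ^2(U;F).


Ȟ^0 = Z/3,  Ȟ^1 = Z/3,  Ȟ^2 = 0

nonempty overlaps:
  V1={{d},{f},{a,f},{c,f},{d,f},{e,f},{f,g},{a,c,f},{e,f,g}} V2={{a},{b},{c},{a,b},{a,c},{a,e},{a,f},{a,g},{b,c},{c,e},{c,f},{c,g},{a,b,c},{a,c,f},{a,e,g},{c,e,g}} V3={{b},{e},{g},{a,b},{a,e},{a,g},{b,c},{c,e},{c,g},{e,f},{e,g},{f,g},{a,b,c},{a,e,g},{c,e,g},{e,f,g}}
  V12={{a,f},{c,f},{a,c,f}} V13={{e,f},{f,g},{e,f,g}} V23={{b},{a,b},{a,e},{a,g},{b,c},{c,e},{c,g},{a,b,c},{a,e,g},{c,e,g}}
C dims 3,3; δ0: rk_F3 2
degree 0: 3−2−0 = 1 → Ȟ^0 ≅ Z/3
degree 1: 3−0−2 = 1 → Ȟ^1 ≅ Z/3
degree 2: 0−0−0 = 0 → Ȟ^2 ≅ 0


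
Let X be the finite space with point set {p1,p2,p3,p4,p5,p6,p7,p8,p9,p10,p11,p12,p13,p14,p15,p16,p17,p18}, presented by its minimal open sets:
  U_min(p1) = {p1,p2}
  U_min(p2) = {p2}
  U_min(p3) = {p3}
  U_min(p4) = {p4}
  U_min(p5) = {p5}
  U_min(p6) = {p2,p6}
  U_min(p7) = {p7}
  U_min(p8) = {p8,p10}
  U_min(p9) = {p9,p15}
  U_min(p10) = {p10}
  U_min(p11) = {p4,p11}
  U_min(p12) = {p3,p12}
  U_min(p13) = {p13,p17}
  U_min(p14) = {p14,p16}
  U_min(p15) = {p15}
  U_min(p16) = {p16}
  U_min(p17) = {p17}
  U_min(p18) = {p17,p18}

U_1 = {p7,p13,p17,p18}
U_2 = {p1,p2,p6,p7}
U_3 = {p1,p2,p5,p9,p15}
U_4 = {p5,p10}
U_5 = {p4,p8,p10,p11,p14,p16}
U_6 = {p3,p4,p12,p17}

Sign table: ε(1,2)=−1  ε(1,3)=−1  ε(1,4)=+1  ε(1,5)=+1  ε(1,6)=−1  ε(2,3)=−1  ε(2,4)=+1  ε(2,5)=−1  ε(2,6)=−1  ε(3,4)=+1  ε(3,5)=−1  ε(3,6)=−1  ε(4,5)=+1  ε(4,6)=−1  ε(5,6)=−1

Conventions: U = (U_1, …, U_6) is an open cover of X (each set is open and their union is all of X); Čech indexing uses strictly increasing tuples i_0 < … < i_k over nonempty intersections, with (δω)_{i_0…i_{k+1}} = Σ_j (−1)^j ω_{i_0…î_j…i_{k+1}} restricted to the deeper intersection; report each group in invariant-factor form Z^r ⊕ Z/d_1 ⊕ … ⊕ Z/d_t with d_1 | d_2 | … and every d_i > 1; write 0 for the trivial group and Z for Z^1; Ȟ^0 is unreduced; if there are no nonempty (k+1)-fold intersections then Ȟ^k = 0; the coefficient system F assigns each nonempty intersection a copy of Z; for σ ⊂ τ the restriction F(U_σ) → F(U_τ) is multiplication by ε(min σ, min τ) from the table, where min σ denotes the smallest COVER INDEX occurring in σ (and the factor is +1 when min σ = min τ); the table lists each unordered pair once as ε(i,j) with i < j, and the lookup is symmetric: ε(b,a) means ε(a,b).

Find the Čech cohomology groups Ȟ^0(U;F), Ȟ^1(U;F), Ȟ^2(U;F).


nonempty intersections:
  U12={p7} U16={p17} U23={p1,p2} U34={p5} U45={p10} U56={p4}
C dims 6,6; δ0: rk 5, SNF 1^5
Ȟ^0: (6−5)−0=1 ⇒ Z
Ȟ^1: (6−0)−5=1 ⇒ Z
Ȟ^2: (0−0)−0=0 ⇒ 0

Ȟ^0 = Z, Ȟ^1 = Z and Ȟ^2 = 0


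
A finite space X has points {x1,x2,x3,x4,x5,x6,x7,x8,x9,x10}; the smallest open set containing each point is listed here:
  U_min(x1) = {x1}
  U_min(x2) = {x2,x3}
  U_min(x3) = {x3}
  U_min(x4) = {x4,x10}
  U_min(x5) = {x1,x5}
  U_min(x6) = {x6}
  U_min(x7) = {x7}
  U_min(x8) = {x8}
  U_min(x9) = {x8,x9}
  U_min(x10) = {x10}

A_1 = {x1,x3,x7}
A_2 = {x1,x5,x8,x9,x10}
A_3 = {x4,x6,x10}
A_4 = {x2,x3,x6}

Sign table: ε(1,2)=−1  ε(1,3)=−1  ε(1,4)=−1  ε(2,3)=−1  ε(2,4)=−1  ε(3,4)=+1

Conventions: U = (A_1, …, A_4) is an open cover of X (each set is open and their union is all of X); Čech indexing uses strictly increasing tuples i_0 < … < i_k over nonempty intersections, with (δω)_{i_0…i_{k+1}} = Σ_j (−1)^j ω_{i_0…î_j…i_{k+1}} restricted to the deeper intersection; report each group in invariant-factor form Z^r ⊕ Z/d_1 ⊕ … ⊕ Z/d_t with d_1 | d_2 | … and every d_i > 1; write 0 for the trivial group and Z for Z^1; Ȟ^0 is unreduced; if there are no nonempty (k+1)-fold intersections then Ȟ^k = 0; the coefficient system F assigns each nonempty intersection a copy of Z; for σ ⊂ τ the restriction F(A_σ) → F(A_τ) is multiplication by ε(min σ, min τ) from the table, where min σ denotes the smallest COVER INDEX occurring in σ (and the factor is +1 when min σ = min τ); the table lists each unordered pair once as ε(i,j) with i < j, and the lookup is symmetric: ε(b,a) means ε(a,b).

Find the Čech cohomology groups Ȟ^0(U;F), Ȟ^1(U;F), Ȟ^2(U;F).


Ȟ^0 ≅ 0,  Ȟ^1 ≅ Z/2,  Ȟ^2 ≅ 0

cover nerve:
  A12={x1} A14={x3} A23={x10} A34={x6}
C dims 4,4; δ0: rk 4, SNF 1^3·2
Ȟ^0: (4−4)−0=0 ⇒ 0
Ȟ^1: (4−0)−4=0 plus torsion [2] ⇒ Z/2
Ȟ^2: (0−0)−0=0 ⇒ 0


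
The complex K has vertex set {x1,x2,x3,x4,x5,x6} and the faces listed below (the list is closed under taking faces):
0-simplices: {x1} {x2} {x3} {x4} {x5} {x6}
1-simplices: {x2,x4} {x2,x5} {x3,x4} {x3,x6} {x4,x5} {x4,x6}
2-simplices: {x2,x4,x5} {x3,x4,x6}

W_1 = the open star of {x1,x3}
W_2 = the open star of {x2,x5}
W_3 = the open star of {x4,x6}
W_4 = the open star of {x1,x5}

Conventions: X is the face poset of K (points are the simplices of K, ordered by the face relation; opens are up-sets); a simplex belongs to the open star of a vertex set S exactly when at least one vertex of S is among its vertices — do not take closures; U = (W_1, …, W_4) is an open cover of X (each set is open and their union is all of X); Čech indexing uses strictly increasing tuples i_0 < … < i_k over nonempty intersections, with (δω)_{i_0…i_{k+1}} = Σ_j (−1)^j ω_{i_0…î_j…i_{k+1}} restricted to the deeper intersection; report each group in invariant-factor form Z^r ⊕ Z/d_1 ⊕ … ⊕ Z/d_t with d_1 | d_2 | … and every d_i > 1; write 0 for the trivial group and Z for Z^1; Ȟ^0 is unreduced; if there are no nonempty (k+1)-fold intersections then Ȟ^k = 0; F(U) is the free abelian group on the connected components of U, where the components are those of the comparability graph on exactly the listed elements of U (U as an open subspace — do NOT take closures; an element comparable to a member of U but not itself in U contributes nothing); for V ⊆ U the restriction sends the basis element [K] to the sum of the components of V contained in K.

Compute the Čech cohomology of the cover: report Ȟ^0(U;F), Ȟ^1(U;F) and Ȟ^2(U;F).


nonempty overlaps:
  W1={{x1},{x3},{x3,x4},{x3,x6},{x3,x4,x6}} W2={{x2},{x5},{x2,x4},{x2,x5},{x4,x5},{x2,x4,x5}} W3={{x4},{x6},{x2,x4},{x3,x4},{x3,x6},{x4,x5},{x4,x6},{x2,x4,x5},{x3,x4,x6}} W4={{x1},{x5},{x2,x5},{x4,x5},{x2,x4,x5}}
  W13={{x3,x4},{x3,x6},{x3,x4,x6}} W14={{x1}} W23={{x2,x4},{x4,x5},{x2,x4,x5}} W24={{x5},{x2,x5},{x4,x5},{x2,x4,x5}} W34={{x4,x5},{x2,x4,x5}}
  W234={{x4,x5},{x2,x4,x5}}
components per intersection:
  W1: {{x1}} {{x3},{x3,x4},{x3,x6},{x3,x4,x6}}
  W2: {{x2},{x5},{x2,x4},{x2,x5},{x4,x5},{x2,x4,x5}}
  W3: {{x4},{x6},{x2,x4},{x3,x4},{x3,x6},{x4,x5},{x4,x6},{x2,x4,x5},{x3,x4,x6}}
  W4: {{x1}} {{x5},{x2,x5},{x4,x5},{x2,x4,x5}}
  W13: {{x3,x4},{x3,x6},{x3,x4,x6}}
  W14: {{x1}}
  W23: {{x2,x4},{x4,x5},{x2,x4,x5}}
  W24: {{x5},{x2,x5},{x4,x5},{x2,x4,x5}}
  W34: {{x4,x5},{x2,x4,x5}}
  W234: {{x4,x5},{x2,x4,x5}}
C dims 6,5,1; δ0: rk 4, SNF 1^4; δ1: rk 1, SNF 1^1
degree 0: 6−4−0 = 2 → Ȟ^0 ≅ Z^2
degree 1: 5−1−4 = 0 → Ȟ^1 ≅ 0
degree 2: 1−0−1 = 0 → Ȟ^2 ≅ 0

Ȟ^0 ≅ Z^2,  Ȟ^1 ≅ 0,  Ȟ^2 ≅ 0


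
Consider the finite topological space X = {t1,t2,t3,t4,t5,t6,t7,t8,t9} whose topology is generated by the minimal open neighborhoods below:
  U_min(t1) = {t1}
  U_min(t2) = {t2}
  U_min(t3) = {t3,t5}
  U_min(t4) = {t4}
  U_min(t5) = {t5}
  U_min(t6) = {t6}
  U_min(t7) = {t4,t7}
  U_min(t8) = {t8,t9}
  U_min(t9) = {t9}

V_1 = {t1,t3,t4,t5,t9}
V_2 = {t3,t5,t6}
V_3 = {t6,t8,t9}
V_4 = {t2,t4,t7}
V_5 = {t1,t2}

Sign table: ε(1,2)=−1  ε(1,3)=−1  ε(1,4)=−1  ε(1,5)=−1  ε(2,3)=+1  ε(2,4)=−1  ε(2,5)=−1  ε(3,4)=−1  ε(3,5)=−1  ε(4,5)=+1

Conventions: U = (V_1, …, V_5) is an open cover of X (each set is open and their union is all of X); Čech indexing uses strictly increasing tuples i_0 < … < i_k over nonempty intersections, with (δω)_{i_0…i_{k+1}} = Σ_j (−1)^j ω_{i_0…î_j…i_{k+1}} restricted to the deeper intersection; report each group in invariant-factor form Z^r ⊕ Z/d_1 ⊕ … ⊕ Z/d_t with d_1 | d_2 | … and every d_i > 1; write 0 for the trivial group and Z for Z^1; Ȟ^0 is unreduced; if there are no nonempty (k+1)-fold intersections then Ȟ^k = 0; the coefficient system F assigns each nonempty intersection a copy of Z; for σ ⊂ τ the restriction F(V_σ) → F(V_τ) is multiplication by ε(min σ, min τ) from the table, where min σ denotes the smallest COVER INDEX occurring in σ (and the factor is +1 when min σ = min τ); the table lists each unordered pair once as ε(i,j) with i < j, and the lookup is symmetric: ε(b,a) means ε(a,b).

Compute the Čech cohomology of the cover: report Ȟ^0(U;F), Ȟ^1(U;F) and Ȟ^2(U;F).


nonempty intersections:
  V12={t3,t5} V13={t9} V14={t4} V15={t1} V23={t6} V45={t2}
C dims 5,6; δ0: rk 4, SNF 1^4
Ȟ^0: (5−4)−0=1 ⇒ Z
Ȟ^1: (6−0)−4=2 ⇒ Z^2
Ȟ^2: (0−0)−0=0 ⇒ 0

Ȟ^0 = Z, Ȟ^1 = Z^2 and Ȟ^2 = 0


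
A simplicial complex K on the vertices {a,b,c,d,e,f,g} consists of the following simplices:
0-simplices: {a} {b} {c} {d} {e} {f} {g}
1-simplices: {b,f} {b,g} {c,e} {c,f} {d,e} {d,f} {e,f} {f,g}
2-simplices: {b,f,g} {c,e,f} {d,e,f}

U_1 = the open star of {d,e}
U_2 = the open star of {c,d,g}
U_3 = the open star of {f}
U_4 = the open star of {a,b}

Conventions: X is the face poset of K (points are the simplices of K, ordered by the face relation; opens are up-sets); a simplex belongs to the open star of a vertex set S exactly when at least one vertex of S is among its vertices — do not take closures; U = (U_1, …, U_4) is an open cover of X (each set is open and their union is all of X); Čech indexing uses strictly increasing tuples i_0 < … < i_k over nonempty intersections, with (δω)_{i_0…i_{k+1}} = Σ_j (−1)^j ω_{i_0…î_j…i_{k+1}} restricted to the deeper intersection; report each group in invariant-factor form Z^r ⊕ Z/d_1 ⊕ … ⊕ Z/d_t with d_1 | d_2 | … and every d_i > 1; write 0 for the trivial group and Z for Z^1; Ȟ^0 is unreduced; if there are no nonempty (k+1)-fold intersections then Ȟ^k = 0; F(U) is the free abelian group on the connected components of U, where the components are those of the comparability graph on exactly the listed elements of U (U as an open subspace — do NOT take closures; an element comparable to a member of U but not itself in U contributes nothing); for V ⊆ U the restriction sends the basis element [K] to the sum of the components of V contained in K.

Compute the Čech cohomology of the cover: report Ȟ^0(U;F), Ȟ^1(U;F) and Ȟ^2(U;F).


Ȟ^0 ≅ Z^2, Ȟ^1 ≅ 0, Ȟ^2 ≅ 0

nerve of the cover:
  U1={{d},{e},{c,e},{d,e},{d,f},{e,f},{c,e,f},{d,e,f}} U2={{c},{d},{g},{b,g},{c,e},{c,f},{d,e},{d,f},{f,g},{b,f,g},{c,e,f},{d,e,f}} U3={{f},{b,f},{c,f},{d,f},{e,f},{f,g},{b,f,g},{c,e,f},{d,e,f}} U4={{a},{b},{b,f},{b,g},{b,f,g}}
  U12={{d},{c,e},{d,e},{d,f},{c,e,f},{d,e,f}} U13={{d,f},{e,f},{c,e,f},{d,e,f}} U23={{c,f},{d,f},{f,g},{b,f,g},{c,e,f},{d,e,f}} U24={{b,g},{b,f,g}} U34={{b,f},{b,f,g}}
  U123={{d,f},{c,e,f},{d,e,f}} U234={{b,f,g}}
components per intersection:
  U1: {{d},{e},{c,e},{d,e},{d,f},{e,f},{c,e,f},{d,e,f}}
  U2: {{c},{c,e},{c,f},{c,e,f}} {{d},{d,e},{d,f},{d,e,f}} {{g},{b,g},{f,g},{b,f,g}}
  U3: {{f},{b,f},{c,f},{d,f},{e,f},{f,g},{b,f,g},{c,e,f},{d,e,f}}
  U4: {{a}} {{b},{b,f},{b,g},{b,f,g}}
  U12: {{d},{d,e},{d,f},{d,e,f}} {{c,e},{c,e,f}}
  U13: {{d,f},{e,f},{c,e,f},{d,e,f}}
  U23: {{c,f},{c,e,f}} {{d,f},{d,e,f}} {{f,g},{b,f,g}}
  U24: {{b,g},{b,f,g}}
  U34: {{b,f},{b,f,g}}
  U123: {{d,f},{d,e,f}} {{c,e,f}}
  U234: {{b,f,g}}
C dims 7,8,3; δ0: rk 5, SNF 1^5; δ1: rk 3, SNF 1^3
Ȟ^0 = (7 − 5) − 0 = 2, so Ȟ^0 ≅ Z^2
Ȟ^1 = (8 − 3) − 5 = 0, so Ȟ^1 ≅ 0
Ȟ^2 = (3 − 0) − 3 = 0, so Ȟ^2 ≅ 0


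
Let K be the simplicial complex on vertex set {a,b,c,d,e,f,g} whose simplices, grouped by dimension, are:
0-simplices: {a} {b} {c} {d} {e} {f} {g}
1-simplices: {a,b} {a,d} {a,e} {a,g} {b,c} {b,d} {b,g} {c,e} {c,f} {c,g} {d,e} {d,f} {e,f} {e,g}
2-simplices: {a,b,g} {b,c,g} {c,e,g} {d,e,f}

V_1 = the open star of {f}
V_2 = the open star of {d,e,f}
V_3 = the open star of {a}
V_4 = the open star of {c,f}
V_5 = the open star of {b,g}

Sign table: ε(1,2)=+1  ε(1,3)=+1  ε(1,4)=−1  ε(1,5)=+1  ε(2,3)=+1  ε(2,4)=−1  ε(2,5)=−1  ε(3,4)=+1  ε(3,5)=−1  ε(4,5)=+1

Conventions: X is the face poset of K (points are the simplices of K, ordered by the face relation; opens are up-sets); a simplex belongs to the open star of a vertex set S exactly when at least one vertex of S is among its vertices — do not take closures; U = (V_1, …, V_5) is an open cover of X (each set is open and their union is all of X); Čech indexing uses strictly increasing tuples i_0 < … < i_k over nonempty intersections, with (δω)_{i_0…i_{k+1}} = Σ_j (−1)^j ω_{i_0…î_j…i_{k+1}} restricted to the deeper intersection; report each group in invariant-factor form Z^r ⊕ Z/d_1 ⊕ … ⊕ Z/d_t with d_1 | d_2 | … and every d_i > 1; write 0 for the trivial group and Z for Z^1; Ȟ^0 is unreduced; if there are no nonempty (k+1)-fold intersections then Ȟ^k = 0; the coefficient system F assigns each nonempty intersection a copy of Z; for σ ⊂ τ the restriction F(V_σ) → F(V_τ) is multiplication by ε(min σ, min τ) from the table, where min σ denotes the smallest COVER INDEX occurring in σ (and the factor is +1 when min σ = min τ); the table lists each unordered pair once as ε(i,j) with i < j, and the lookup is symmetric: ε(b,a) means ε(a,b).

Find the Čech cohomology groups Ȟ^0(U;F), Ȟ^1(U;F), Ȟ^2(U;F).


Ȟ^0 = Z; Ȟ^1 = Z; Ȟ^2 = 0

nonempty overlaps:
  V1={{f},{c,f},{d,f},{e,f},{d,e,f}} V2={{d},{e},{f},{a,d},{a,e},{b,d},{c,e},{c,f},{d,e},{d,f},{e,f},{e,g},{c,e,g},{d,e,f}} V3={{a},{a,b},{a,d},{a,e},{a,g},{a,b,g}} V4={{c},{f},{b,c},{c,e},{c,f},{c,g},{d,f},{e,f},{b,c,g},{c,e,g},{d,e,f}} V5={{b},{g},{a,b},{a,g},{b,c},{b,d},{b,g},{c,g},{e,g},{a,b,g},{b,c,g},{c,e,g}}
  V12={{f},{c,f},{d,f},{e,f},{d,e,f}} V14={{f},{c,f},{d,f},{e,f},{d,e,f}} V23={{a,d},{a,e}} V24={{f},{c,e},{c,f},{d,f},{e,f},{c,e,g},{d,e,f}} V25={{b,d},{e,g},{c,e,g}} V35={{a,b},{a,g},{a,b,g}} V45={{b,c},{c,g},{b,c,g},{c,e,g}}
  V124={{f},{c,f},{d,f},{e,f},{d,e,f}} V245={{c,e,g}}
C dims 5,7,2; δ0: rk 4, SNF 1^4; δ1: rk 2, SNF 1^2
degree 0: 5−4−0 = 1 → Ȟ^0 ≅ Z
degree 1: 7−2−4 = 1 → Ȟ^1 ≅ Z
degree 2: 2−0−2 = 0 → Ȟ^2 ≅ 0


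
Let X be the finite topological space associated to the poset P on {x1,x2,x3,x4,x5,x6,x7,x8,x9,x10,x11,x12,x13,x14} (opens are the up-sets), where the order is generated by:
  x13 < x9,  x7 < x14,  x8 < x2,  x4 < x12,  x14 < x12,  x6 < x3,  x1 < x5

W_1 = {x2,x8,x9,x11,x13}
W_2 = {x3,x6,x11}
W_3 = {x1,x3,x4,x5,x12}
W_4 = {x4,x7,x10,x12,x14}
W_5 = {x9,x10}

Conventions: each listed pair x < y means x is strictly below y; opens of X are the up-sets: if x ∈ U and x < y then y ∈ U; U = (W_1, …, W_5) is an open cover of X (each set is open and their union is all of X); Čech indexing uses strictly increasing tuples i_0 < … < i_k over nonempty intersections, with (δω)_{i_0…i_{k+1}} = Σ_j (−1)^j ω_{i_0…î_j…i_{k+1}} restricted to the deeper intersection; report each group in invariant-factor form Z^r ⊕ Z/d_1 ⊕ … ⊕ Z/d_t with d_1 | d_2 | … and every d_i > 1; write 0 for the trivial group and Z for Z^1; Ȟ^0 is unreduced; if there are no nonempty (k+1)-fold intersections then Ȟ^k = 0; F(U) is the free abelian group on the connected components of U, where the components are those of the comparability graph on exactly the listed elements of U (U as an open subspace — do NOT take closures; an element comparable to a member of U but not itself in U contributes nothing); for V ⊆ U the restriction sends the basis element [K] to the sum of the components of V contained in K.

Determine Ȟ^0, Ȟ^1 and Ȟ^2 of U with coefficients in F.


Ȟ^0 = Z^7, Ȟ^1 = 0, Ȟ^2 = 0

intersection data:
  W12={x11} W15={x9} W23={x3} W34={x4,x12} W45={x10}
components per intersection:
  W1: {x2,x8} {x9,x13} {x11}
  W2: {x3,x6} {x11}
  W3: {x1,x5} {x3} {x4,x12}
  W4: {x4,x7,x12,x14} {x10}
  W5: {x9} {x10}
  W12: {x11}
  W15: {x9}
  W23: {x3}
  W34: {x4,x12}
  W45: {x10}
C dims 12,5; δ0: rk 5, SNF 1^5
Ȟ^0 = (12 − 5) − 0 = 7, so Ȟ^0 ≅ Z^7
Ȟ^1 = (5 − 0) − 5 = 0, so Ȟ^1 ≅ 0
Ȟ^2 = (0 − 0) − 0 = 0, so Ȟ^2 ≅ 0


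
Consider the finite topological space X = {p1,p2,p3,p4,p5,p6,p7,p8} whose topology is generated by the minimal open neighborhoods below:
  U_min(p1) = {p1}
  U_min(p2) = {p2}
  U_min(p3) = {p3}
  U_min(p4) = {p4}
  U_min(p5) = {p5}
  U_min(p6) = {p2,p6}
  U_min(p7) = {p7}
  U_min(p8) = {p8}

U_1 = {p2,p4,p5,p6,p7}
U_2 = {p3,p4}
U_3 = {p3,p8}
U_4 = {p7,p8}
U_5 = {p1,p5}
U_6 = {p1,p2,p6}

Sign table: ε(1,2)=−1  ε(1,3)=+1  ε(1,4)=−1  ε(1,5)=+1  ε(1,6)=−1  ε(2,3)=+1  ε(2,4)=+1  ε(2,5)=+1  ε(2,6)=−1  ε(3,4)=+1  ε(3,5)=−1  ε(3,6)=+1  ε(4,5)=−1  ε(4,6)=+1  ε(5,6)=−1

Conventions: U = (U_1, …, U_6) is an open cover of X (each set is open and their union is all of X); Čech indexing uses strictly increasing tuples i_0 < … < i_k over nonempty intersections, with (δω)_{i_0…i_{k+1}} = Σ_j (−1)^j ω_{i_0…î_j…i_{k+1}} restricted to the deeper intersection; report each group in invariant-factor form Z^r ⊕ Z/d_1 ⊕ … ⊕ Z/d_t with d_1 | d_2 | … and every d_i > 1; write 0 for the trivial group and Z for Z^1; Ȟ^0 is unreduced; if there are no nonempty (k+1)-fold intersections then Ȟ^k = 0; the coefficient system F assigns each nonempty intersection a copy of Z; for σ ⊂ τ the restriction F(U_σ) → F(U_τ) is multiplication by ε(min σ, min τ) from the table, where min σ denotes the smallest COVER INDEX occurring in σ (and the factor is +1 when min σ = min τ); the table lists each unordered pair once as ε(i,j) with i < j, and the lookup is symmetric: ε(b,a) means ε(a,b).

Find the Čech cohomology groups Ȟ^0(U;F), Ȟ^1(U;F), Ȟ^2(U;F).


Ȟ^0 ≅ Z,  Ȟ^1 ≅ Z^2,  Ȟ^2 ≅ 0

cover nerve:
  U12={p4} U14={p7} U15={p5} U16={p2,p6} U23={p3} U34={p8} U56={p1}
C dims 6,7; δ0: rk 5, SNF 1^5
Ȟ^0: (6−5)−0=1 ⇒ Z
Ȟ^1: (7−0)−5=2 ⇒ Z^2
Ȟ^2: (0−0)−0=0 ⇒ 0


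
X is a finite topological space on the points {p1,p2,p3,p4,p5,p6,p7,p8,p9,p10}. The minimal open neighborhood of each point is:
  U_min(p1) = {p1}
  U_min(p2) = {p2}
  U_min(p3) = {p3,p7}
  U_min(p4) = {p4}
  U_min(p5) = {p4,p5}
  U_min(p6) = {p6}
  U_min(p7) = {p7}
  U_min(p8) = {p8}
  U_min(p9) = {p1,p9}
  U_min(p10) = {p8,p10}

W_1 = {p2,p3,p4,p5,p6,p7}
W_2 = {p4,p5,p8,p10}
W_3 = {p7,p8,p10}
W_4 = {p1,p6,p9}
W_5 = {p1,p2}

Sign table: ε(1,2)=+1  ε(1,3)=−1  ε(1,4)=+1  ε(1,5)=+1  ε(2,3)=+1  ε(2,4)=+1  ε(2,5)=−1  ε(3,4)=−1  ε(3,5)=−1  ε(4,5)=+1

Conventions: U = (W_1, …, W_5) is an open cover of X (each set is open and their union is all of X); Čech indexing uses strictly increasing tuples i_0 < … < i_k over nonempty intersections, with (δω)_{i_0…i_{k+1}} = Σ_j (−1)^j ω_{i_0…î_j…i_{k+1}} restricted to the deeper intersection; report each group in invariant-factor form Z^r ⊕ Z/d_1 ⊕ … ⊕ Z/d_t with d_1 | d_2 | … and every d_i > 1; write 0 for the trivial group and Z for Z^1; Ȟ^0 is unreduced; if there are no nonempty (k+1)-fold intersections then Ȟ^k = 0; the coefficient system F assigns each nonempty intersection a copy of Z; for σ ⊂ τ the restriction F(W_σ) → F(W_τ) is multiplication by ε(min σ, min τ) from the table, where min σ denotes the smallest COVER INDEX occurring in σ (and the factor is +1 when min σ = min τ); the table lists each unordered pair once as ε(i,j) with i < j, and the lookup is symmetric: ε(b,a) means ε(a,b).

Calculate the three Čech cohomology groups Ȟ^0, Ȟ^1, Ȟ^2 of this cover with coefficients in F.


nerve simplices:
  W12={p4,p5} W13={p7} W14={p6} W15={p2} W23={p8,p10} W45={p1}
C dims 5,6; δ0: rk 5, SNF 1^4·2
degree 0: 5−5−0 = 0 → Ȟ^0 ≅ 0
degree 1: 6−0−5 = 1 plus torsion [2] → Ȟ^1 ≅ Z ⊕ Z/2
degree 2: 0−0−0 = 0 → Ȟ^2 ≅ 0

Ȟ^0(U;F) ≅ 0, Ȟ^1(U;F) ≅ Z ⊕ Z/2 and Ȟ^2(U;F) ≅ 0


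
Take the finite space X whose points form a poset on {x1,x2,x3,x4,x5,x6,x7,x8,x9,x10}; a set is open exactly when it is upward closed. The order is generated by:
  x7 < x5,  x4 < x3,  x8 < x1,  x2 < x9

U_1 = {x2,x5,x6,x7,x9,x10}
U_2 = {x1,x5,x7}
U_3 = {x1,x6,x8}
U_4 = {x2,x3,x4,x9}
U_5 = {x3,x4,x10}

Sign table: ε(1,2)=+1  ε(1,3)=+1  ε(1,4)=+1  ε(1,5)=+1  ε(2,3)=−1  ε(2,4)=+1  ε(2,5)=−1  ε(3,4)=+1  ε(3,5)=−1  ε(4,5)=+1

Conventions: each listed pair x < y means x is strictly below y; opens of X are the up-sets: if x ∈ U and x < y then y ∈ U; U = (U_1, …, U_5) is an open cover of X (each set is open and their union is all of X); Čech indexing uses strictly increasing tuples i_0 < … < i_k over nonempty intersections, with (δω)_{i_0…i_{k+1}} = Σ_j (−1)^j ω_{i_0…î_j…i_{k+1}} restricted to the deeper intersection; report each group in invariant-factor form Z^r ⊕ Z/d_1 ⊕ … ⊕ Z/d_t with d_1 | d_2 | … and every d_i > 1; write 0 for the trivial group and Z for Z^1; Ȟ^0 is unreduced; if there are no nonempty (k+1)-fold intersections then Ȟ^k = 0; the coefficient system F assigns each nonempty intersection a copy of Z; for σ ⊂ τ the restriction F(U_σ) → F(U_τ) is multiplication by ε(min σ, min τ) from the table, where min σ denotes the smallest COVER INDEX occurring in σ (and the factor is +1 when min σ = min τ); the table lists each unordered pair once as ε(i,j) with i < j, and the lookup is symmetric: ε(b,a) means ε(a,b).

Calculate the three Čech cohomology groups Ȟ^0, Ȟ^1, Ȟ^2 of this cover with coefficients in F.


Ȟ^0 ≅ 0, Ȟ^1 ≅ Z ⊕ Z/2, Ȟ^2 ≅ 0

nerve of the cover:
  U12={x5,x7} U13={x6} U14={x2,x9} U15={x10} U23={x1} U45={x3,x4}
C dims 5,6; δ0: rk 5, SNF 1^4·2
Ȟ^0 = (5 − 5) − 0 = 0, so Ȟ^0 ≅ 0
Ȟ^1 = (6 − 0) − 5 = 1 plus torsion [2], so Ȟ^1 ≅ Z ⊕ Z/2
Ȟ^2 = (0 − 0) − 0 = 0, so Ȟ^2 ≅ 0


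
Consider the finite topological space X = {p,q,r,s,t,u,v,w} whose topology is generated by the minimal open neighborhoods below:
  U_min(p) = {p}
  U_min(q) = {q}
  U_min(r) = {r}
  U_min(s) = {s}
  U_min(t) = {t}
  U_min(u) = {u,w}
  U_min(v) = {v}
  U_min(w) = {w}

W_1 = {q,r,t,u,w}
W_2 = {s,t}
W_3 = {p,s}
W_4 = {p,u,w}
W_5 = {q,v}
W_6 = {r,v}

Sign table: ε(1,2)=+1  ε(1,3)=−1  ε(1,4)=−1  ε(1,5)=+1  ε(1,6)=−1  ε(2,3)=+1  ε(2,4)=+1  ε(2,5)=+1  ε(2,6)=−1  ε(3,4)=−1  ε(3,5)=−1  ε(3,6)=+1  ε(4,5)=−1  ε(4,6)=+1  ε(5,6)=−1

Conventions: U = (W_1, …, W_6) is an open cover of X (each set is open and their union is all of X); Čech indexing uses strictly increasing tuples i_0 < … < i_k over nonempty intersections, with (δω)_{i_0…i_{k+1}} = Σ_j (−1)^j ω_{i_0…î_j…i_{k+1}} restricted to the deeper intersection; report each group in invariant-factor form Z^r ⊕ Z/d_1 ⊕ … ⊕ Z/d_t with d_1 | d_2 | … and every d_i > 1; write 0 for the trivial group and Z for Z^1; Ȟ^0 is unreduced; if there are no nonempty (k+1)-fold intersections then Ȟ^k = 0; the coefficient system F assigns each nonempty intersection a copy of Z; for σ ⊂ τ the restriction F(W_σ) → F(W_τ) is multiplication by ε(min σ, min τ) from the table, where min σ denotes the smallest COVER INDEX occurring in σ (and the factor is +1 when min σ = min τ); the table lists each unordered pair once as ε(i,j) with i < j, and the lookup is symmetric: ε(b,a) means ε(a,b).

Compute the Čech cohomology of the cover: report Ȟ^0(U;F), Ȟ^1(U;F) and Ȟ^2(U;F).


nonempty overlaps:
  W12={t} W14={u,w} W15={q} W16={r} W23={s} W34={p} W56={v}
C dims 6,7; δ0: rk 5, SNF 1^5
degree 0: 6−5−0 = 1 → Ȟ^0 ≅ Z
degree 1: 7−0−5 = 2 → Ȟ^1 ≅ Z^2
degree 2: 0−0−0 = 0 → Ȟ^2 ≅ 0

Ȟ^0 = Z, Ȟ^1 = Z^2 and Ȟ^2 = 0


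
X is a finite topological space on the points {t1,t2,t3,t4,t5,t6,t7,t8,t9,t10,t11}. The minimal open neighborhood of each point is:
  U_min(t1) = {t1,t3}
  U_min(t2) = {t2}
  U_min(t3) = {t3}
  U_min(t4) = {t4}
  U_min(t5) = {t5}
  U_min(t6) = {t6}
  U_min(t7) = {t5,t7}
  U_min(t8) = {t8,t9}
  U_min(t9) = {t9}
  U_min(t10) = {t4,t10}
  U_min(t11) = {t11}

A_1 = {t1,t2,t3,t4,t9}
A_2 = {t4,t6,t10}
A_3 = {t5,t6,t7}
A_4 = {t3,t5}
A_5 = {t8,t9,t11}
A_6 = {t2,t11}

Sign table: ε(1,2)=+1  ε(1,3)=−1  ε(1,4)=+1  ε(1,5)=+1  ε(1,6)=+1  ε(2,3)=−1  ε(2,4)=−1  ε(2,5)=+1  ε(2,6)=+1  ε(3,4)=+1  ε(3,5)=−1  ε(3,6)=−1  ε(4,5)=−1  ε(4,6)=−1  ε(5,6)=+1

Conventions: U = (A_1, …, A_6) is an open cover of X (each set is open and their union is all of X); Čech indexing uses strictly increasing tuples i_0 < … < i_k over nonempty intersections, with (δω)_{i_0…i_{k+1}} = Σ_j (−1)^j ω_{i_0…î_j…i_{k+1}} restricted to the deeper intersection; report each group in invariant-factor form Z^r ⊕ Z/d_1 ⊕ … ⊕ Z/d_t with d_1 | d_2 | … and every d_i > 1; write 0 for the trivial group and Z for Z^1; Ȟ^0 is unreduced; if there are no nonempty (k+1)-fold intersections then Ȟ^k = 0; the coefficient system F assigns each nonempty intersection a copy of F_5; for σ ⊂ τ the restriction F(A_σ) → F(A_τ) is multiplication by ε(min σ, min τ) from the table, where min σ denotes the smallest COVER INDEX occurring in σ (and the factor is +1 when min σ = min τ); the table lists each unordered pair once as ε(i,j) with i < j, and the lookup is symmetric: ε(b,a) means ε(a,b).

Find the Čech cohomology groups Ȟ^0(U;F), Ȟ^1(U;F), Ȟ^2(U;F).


Ȟ^0(U;F) ≅ 0,  Ȟ^1(U;F) ≅ Z/5,  Ȟ^2(U;F) ≅ 0

nonempty overlaps:
  A12={t4} A14={t3} A15={t9} A16={t2} A23={t6} A34={t5} A56={t11}
C dims 6,7; δ0: rk_F5 6
degree 0: 6−6−0 = 0 → Ȟ^0 ≅ 0
degree 1: 7−0−6 = 1 → Ȟ^1 ≅ Z/5
degree 2: 0−0−0 = 0 → Ȟ^2 ≅ 0


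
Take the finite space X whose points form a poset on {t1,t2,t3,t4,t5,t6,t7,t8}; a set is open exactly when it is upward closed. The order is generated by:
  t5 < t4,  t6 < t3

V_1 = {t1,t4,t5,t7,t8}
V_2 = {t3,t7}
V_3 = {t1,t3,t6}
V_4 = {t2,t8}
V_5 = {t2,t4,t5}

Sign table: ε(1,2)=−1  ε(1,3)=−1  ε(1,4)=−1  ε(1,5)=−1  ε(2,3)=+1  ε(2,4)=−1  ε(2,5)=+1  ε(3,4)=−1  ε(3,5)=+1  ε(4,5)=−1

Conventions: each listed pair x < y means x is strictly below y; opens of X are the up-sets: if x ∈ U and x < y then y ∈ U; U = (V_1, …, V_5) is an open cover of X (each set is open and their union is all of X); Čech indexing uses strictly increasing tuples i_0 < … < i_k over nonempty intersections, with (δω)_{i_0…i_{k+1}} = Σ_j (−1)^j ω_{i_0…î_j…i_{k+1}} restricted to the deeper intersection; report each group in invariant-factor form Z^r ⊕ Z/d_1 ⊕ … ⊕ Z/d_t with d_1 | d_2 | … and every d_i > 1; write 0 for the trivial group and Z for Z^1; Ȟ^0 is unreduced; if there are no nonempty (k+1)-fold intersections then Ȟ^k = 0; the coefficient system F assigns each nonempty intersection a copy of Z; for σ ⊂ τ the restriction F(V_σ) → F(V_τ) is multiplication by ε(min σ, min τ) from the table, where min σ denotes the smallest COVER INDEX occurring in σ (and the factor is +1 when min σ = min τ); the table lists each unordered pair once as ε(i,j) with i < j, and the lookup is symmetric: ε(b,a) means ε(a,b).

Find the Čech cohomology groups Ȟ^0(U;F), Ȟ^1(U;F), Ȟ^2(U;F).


Ȟ^0 ≅ 0,  Ȟ^1 ≅ Z ⊕ Z/2,  Ȟ^2 ≅ 0

nerve simplices:
  V12={t7} V13={t1} V14={t8} V15={t4,t5} V23={t3} V45={t2}
C dims 5,6; δ0: rk 5, SNF 1^4·2
degree 0: 5−5−0 = 0 → Ȟ^0 ≅ 0
degree 1: 6−0−5 = 1 plus torsion [2] → Ȟ^1 ≅ Z ⊕ Z/2
degree 2: 0−0−0 = 0 → Ȟ^2 ≅ 0


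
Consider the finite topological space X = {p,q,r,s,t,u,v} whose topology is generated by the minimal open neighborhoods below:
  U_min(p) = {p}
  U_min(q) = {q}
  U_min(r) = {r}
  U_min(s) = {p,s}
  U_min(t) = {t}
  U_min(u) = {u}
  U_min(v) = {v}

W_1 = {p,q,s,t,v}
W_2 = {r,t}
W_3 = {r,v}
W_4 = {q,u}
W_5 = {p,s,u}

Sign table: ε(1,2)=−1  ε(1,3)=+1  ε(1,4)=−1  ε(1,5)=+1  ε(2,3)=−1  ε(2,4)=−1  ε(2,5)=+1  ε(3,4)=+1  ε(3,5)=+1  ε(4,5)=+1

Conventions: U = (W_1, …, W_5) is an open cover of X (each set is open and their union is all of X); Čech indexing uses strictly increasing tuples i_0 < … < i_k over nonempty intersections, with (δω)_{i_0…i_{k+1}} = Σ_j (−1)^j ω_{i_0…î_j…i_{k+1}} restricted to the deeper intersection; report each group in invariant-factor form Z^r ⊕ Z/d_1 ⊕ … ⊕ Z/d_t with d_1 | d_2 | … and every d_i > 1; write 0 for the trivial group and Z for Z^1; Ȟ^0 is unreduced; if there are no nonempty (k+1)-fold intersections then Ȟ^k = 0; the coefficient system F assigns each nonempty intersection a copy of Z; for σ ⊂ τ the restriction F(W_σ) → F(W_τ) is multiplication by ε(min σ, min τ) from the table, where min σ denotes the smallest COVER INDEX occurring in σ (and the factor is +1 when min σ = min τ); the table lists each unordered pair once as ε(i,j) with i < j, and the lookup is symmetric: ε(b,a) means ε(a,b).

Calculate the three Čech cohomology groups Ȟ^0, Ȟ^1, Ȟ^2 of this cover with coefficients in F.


intersection data:
  W12={t} W13={v} W14={q} W15={p,s} W23={r} W45={u}
C dims 5,6; δ0: rk 5, SNF 1^4·2
Ȟ^0 = (5 − 5) − 0 = 0, so Ȟ^0 ≅ 0
Ȟ^1 = (6 − 0) − 5 = 1 plus torsion [2], so Ȟ^1 ≅ Z ⊕ Z/2
Ȟ^2 = (0 − 0) − 0 = 0, so Ȟ^2 ≅ 0

Ȟ^0(U;F) ≅ 0, Ȟ^1(U;F) ≅ Z ⊕ Z/2, Ȟ^2(U;F) ≅ 0


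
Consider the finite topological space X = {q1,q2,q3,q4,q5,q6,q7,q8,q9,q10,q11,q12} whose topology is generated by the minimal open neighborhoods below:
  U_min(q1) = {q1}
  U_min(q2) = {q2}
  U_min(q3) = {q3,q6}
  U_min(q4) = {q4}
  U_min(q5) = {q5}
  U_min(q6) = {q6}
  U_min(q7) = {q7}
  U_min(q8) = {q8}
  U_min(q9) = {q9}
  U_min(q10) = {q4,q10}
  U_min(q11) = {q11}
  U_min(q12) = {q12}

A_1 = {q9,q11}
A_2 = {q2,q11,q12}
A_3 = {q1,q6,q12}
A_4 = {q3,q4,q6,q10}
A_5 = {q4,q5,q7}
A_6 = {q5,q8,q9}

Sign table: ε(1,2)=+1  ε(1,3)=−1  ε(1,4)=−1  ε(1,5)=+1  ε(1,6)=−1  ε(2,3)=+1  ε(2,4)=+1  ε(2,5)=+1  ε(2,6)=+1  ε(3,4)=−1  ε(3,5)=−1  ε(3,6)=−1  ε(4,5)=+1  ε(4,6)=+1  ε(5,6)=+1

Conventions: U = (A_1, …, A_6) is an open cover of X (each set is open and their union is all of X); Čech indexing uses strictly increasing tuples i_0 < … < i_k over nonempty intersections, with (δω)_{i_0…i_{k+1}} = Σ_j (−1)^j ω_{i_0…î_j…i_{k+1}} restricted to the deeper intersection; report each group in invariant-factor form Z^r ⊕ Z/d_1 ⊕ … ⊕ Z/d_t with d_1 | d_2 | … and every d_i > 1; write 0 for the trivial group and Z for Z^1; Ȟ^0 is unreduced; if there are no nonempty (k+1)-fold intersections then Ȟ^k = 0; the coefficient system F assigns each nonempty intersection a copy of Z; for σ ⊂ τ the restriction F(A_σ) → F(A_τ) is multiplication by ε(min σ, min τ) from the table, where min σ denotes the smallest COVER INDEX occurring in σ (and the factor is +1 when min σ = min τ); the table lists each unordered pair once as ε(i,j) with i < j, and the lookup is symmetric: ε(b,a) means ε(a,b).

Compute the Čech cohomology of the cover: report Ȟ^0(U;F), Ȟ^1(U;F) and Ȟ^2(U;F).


Ȟ^0(U;F) ≅ Z, Ȟ^1(U;F) ≅ Z, Ȟ^2(U;F) ≅ 0

nerve of the cover:
  A12={q11} A16={q9} A23={q12} A34={q6} A45={q4} A56={q5}
C dims 6,6; δ0: rk 5, SNF 1^5
Ȟ^0 = (6 − 5) − 0 = 1, so Ȟ^0 ≅ Z
Ȟ^1 = (6 − 0) − 5 = 1, so Ȟ^1 ≅ Z
Ȟ^2 = (0 − 0) − 0 = 0, so Ȟ^2 ≅ 0


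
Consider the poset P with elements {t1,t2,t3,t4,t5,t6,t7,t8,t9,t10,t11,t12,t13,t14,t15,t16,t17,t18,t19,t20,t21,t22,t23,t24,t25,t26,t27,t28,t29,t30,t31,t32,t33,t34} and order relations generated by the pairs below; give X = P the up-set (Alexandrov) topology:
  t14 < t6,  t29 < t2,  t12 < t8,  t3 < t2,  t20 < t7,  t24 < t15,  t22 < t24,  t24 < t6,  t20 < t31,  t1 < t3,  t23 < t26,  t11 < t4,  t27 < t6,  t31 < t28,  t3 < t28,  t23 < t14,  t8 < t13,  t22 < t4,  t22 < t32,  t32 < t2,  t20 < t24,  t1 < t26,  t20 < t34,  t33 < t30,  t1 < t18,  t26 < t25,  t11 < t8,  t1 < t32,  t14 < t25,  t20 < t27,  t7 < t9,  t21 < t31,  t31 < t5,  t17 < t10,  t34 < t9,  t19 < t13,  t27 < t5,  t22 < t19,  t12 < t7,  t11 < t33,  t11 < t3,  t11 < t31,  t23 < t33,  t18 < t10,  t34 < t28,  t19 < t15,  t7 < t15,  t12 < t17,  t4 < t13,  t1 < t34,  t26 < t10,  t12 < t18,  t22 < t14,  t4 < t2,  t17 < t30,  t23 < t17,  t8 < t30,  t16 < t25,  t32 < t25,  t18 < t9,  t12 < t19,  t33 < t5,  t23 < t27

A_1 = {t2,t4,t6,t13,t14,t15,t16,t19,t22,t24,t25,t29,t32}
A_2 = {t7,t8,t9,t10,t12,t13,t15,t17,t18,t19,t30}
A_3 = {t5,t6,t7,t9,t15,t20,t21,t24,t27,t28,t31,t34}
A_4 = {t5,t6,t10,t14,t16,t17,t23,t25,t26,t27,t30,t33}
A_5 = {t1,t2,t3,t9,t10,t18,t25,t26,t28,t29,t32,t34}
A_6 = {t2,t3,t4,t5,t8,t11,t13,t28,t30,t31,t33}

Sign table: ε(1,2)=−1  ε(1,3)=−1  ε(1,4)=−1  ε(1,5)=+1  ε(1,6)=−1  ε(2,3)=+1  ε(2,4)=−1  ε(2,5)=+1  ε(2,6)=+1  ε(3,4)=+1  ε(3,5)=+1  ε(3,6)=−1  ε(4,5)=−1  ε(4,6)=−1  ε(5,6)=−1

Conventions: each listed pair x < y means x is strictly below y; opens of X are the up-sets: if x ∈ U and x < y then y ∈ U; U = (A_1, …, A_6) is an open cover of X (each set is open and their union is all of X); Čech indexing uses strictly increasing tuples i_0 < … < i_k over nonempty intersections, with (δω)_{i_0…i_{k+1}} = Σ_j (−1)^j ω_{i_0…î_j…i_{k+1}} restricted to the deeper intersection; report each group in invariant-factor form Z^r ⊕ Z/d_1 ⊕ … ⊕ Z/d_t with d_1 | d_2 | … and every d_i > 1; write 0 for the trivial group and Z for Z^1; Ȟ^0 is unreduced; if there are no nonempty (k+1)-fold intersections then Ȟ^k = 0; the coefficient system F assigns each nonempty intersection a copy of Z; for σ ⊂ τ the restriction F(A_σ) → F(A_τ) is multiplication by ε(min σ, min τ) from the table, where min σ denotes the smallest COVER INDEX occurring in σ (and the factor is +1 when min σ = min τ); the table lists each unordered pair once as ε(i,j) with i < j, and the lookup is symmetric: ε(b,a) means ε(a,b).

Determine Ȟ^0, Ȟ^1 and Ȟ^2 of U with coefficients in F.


Ȟ^0(U;F) ≅ 0; Ȟ^1(U;F) ≅ Z/2; Ȟ^2(U;F) ≅ Z

intersection data:
  A12={t13,t15,t19} A13={t6,t15,t24} A14={t6,t14,t16,t25} A15={t2,t25,t29,t32} A16={t2,t4,t13} A23={t7,t9,t15} A24={t10,t17,t30} A25={t9,t10,t18} A26={t8,t13,t30} A34={t5,t6,t27} A35={t9,t28,t34} A36={t5,t28,t31} A45={t10,t25,t26} A46={t5,t30,t33} A56={t2,t3,t28}
  A123={t15} A126={t13} A134={t6} A145={t25} A156={t2} A235={t9} A245={t10} A246={t30} A346={t5} A356={t28}
C dims 6,15,10; δ0: rk 6, SNF 1^5·2; δ1: rk 9, SNF 1^9
Ȟ^0 = (6 − 6) − 0 = 0, so Ȟ^0 ≅ 0
Ȟ^1 = (15 − 9) − 6 = 0 plus torsion [2], so Ȟ^1 ≅ Z/2
Ȟ^2 = (10 − 0) − 9 = 1, so Ȟ^2 ≅ Z


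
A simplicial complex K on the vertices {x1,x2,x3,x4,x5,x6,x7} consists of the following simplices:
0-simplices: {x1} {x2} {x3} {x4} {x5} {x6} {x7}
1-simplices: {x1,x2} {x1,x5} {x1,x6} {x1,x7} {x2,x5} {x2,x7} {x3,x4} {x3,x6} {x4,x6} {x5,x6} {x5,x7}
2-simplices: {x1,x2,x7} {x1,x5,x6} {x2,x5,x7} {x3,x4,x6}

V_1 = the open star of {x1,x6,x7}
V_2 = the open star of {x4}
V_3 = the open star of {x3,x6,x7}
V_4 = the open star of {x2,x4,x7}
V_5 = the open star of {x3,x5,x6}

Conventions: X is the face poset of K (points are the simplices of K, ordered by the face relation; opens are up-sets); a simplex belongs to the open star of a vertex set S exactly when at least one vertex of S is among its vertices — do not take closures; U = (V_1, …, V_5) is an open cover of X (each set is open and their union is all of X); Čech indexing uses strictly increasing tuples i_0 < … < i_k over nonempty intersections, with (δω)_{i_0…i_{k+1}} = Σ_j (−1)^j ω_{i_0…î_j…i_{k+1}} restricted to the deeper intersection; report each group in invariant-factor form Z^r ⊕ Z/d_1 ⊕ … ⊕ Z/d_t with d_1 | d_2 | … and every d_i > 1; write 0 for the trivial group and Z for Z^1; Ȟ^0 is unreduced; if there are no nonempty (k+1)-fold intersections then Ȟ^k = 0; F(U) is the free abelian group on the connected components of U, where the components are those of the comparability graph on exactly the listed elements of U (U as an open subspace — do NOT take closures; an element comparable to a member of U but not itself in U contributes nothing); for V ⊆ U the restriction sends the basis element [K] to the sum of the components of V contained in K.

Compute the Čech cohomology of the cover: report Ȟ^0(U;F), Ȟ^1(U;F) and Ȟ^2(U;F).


Ȟ^0 = Z,  Ȟ^1 = Z,  Ȟ^2 = 0

nerve of the cover:
  V1={{x1},{x6},{x7},{x1,x2},{x1,x5},{x1,x6},{x1,x7},{x2,x7},{x3,x6},{x4,x6},{x5,x6},{x5,x7},{x1,x2,x7},{x1,x5,x6},{x2,x5,x7},{x3,x4,x6}} V2={{x4},{x3,x4},{x4,x6},{x3,x4,x6}} V3={{x3},{x6},{x7},{x1,x6},{x1,x7},{x2,x7},{x3,x4},{x3,x6},{x4,x6},{x5,x6},{x5,x7},{x1,x2,x7},{x1,x5,x6},{x2,x5,x7},{x3,x4,x6}} V4={{x2},{x4},{x7},{x1,x2},{x1,x7},{x2,x5},{x2,x7},{x3,x4},{x4,x6},{x5,x7},{x1,x2,x7},{x2,x5,x7},{x3,x4,x6}} V5={{x3},{x5},{x6},{x1,x5},{x1,x6},{x2,x5},{x3,x4},{x3,x6},{x4,x6},{x5,x6},{x5,x7},{x1,x5,x6},{x2,x5,x7},{x3,x4,x6}}
  V12={{x4,x6},{x3,x4,x6}} V13={{x6},{x7},{x1,x6},{x1,x7},{x2,x7},{x3,x6},{x4,x6},{x5,x6},{x5,x7},{x1,x2,x7},{x1,x5,x6},{x2,x5,x7},{x3,x4,x6}} V14={{x7},{x1,x2},{x1,x7},{x2,x7},{x4,x6},{x5,x7},{x1,x2,x7},{x2,x5,x7},{x3,x4,x6}} V15={{x6},{x1,x5},{x1,x6},{x3,x6},{x4,x6},{x5,x6},{x5,x7},{x1,x5,x6},{x2,x5,x7},{x3,x4,x6}} V23={{x3,x4},{x4,x6},{x3,x4,x6}} V24={{x4},{x3,x4},{x4,x6},{x3,x4,x6}} V25={{x3,x4},{x4,x6},{x3,x4,x6}} V34={{x7},{x1,x7},{x2,x7},{x3,x4},{x4,x6},{x5,x7},{x1,x2,x7},{x2,x5,x7},{x3,x4,x6}} V35={{x3},{x6},{x1,x6},{x3,x4},{x3,x6},{x4,x6},{x5,x6},{x5,x7},{x1,x5,x6},{x2,x5,x7},{x3,x4,x6}} V45={{x2,x5},{x3,x4},{x4,x6},{x5,x7},{x2,x5,x7},{x3,x4,x6}}
  V123={{x4,x6},{x3,x4,x6}} V124={{x4,x6},{x3,x4,x6}} V125={{x4,x6},{x3,x4,x6}} V134={{x7},{x1,x7},{x2,x7},{x4,x6},{x5,x7},{x1,x2,x7},{x2,x5,x7},{x3,x4,x6}} V135={{x6},{x1,x6},{x3,x6},{x4,x6},{x5,x6},{x5,x7},{x1,x5,x6},{x2,x5,x7},{x3,x4,x6}} V145={{x4,x6},{x5,x7},{x2,x5,x7},{x3,x4,x6}} V234={{x3,x4},{x4,x6},{x3,x4,x6}} V235={{x3,x4},{x4,x6},{x3,x4,x6}} V245={{x3,x4},{x4,x6},{x3,x4,x6}} V345={{x3,x4},{x4,x6},{x5,x7},{x2,x5,x7},{x3,x4,x6}}
  V1234={{x4,x6},{x3,x4,x6}} V1235={{x4,x6},{x3,x4,x6}} V1245={{x4,x6},{x3,x4,x6}} V1345={{x4,x6},{x5,x7},{x2,x5,x7},{x3,x4,x6}} V2345={{x3,x4},{x4,x6},{x3,x4,x6}}
  V12345={{x4,x6},{x3,x4,x6}}
components per intersection:
  V1: {{x1},{x6},{x7},{x1,x2},{x1,x5},{x1,x6},{x1,x7},{x2,x7},{x3,x6},{x4,x6},{x5,x6},{x5,x7},{x1,x2,x7},{x1,x5,x6},{x2,x5,x7},{x3,x4,x6}}
  V2: {{x4},{x3,x4},{x4,x6},{x3,x4,x6}}
  V3: {{x3},{x6},{x1,x6},{x3,x4},{x3,x6},{x4,x6},{x5,x6},{x1,x5,x6},{x3,x4,x6}} {{x7},{x1,x7},{x2,x7},{x5,x7},{x1,x2,x7},{x2,x5,x7}}
  V4: {{x2},{x7},{x1,x2},{x1,x7},{x2,x5},{x2,x7},{x5,x7},{x1,x2,x7},{x2,x5,x7}} {{x4},{x3,x4},{x4,x6},{x3,x4,x6}}
  V5: {{x3},{x5},{x6},{x1,x5},{x1,x6},{x2,x5},{x3,x4},{x3,x6},{x4,x6},{x5,x6},{x5,x7},{x1,x5,x6},{x2,x5,x7},{x3,x4,x6}}
  V12: {{x4,x6},{x3,x4,x6}}
  V13: {{x6},{x1,x6},{x3,x6},{x4,x6},{x5,x6},{x1,x5,x6},{x3,x4,x6}} {{x7},{x1,x7},{x2,x7},{x5,x7},{x1,x2,x7},{x2,x5,x7}}
  V14: {{x7},{x1,x2},{x1,x7},{x2,x7},{x5,x7},{x1,x2,x7},{x2,x5,x7}} {{x4,x6},{x3,x4,x6}}
  V15: {{x6},{x1,x5},{x1,x6},{x3,x6},{x4,x6},{x5,x6},{x1,x5,x6},{x3,x4,x6}} {{x5,x7},{x2,x5,x7}}
  V23: {{x3,x4},{x4,x6},{x3,x4,x6}}
  V24: {{x4},{x3,x4},{x4,x6},{x3,x4,x6}}
  V25: {{x3,x4},{x4,x6},{x3,x4,x6}}
  V34: {{x7},{x1,x7},{x2,x7},{x5,x7},{x1,x2,x7},{x2,x5,x7}} {{x3,x4},{x4,x6},{x3,x4,x6}}
  V35: {{x3},{x6},{x1,x6},{x3,x4},{x3,x6},{x4,x6},{x5,x6},{x1,x5,x6},{x3,x4,x6}} {{x5,x7},{x2,x5,x7}}
  V45: {{x2,x5},{x5,x7},{x2,x5,x7}} {{x3,x4},{x4,x6},{x3,x4,x6}}
  V123: {{x4,x6},{x3,x4,x6}}
  V124: {{x4,x6},{x3,x4,x6}}
  V125: {{x4,x6},{x3,x4,x6}}
  V134: {{x7},{x1,x7},{x2,x7},{x5,x7},{x1,x2,x7},{x2,x5,x7}} {{x4,x6},{x3,x4,x6}}
  V135: {{x6},{x1,x6},{x3,x6},{x4,x6},{x5,x6},{x1,x5,x6},{x3,x4,x6}} {{x5,x7},{x2,x5,x7}}
  V145: {{x4,x6},{x3,x4,x6}} {{x5,x7},{x2,x5,x7}}
  V234: {{x3,x4},{x4,x6},{x3,x4,x6}}
  V235: {{x3,x4},{x4,x6},{x3,x4,x6}}
  V245: {{x3,x4},{x4,x6},{x3,x4,x6}}
  V345: {{x3,x4},{x4,x6},{x3,x4,x6}} {{x5,x7},{x2,x5,x7}}
  V1234: {{x4,x6},{x3,x4,x6}}
  V1235: {{x4,x6},{x3,x4,x6}}
  V1245: {{x4,x6},{x3,x4,x6}}
  V1345: {{x4,x6},{x3,x4,x6}} {{x5,x7},{x2,x5,x7}}
  V2345: {{x3,x4},{x4,x6},{x3,x4,x6}}
  V12345: {{x4,x6},{x3,x4,x6}}
C dims 7,16,14,6; δ0: rk 6, SNF 1^6; δ1: rk 9, SNF 1^9; δ2: rk 5, SNF 1^5
Ȟ^0 = (7 − 6) − 0 = 1, so Ȟ^0 ≅ Z
Ȟ^1 = (16 − 9) − 6 = 1, so Ȟ^1 ≅ Z
Ȟ^2 = (14 − 5) − 9 = 0, so Ȟ^2 ≅ 0
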